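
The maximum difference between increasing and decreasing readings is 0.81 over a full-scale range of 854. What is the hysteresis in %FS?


Hysteresis = (max difference / full scale) * 100%.
H = (0.81 / 854) * 100
H = 0.095 %FS

0.095 %FS


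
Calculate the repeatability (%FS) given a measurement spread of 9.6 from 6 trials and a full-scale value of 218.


Repeatability = (spread / full scale) * 100%.
R = (9.6 / 218) * 100
R = 4.404 %FS

4.404 %FS


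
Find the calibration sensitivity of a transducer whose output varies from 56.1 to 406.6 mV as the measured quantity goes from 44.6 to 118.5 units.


Sensitivity = (y2 - y1) / (x2 - x1).
S = (406.6 - 56.1) / (118.5 - 44.6)
S = 350.5 / 73.9
S = 4.7429 mV/unit

4.7429 mV/unit


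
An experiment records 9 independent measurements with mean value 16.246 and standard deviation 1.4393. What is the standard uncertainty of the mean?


The standard uncertainty for Type A evaluation is u = s / sqrt(n).
u = 1.4393 / sqrt(9)
u = 1.4393 / 3.0
u = 0.4798

0.4798


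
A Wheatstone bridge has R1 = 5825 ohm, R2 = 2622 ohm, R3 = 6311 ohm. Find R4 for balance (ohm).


At balance: R1*R4 = R2*R3, so R4 = R2*R3/R1.
R4 = 2622 * 6311 / 5825
R4 = 16547442 / 5825
R4 = 2840.76 ohm

2840.76 ohm


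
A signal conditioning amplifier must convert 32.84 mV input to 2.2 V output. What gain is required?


Gain = Vout / Vin (converting to same units).
G = 2.2 V / 32.84 mV
G = 2200.0 mV / 32.84 mV
G = 66.99

66.99


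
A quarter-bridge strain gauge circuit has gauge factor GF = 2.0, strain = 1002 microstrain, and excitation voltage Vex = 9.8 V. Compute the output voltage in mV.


Quarter bridge output: Vout = (GF * epsilon * Vex) / 4.
Vout = (2.0 * 1002e-6 * 9.8) / 4
Vout = 0.0196392 / 4 V
Vout = 0.0049098 V = 4.9098 mV

4.9098 mV


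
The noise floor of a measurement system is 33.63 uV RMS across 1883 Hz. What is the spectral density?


Noise spectral density = Vrms / sqrt(BW).
NSD = 33.63 / sqrt(1883)
NSD = 33.63 / 43.3935
NSD = 0.775 uV/sqrt(Hz)

0.775 uV/sqrt(Hz)


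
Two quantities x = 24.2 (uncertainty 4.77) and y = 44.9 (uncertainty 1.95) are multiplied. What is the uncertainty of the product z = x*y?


For a product z = x*y, the relative uncertainty is:
uz/z = sqrt((ux/x)^2 + (uy/y)^2)
Relative uncertainties: ux/x = 4.77/24.2 = 0.197107
uy/y = 1.95/44.9 = 0.04343
z = 24.2 * 44.9 = 1086.6
uz = 1086.6 * sqrt(0.197107^2 + 0.04343^2) = 219.31

219.31


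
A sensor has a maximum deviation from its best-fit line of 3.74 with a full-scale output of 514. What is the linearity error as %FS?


Linearity error = (max deviation / full scale) * 100%.
Linearity = (3.74 / 514) * 100
Linearity = 0.728 %FS

0.728 %FS


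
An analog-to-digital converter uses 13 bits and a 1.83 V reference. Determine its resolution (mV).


The resolution (LSB) of an ADC is Vref / 2^n.
LSB = 1.83 / 2^13
LSB = 1.83 / 8192
LSB = 0.00022339 V = 0.22338867 mV

0.22338867 mV


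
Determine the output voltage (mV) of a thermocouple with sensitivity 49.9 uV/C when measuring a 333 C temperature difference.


The thermocouple output V = sensitivity * dT.
V = 49.9 uV/C * 333 C
V = 16616.7 uV
V = 16.617 mV

16.617 mV


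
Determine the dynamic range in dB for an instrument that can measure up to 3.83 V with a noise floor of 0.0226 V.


Dynamic range = 20 * log10(Vmax / Vnoise).
DR = 20 * log10(3.83 / 0.0226)
DR = 20 * log10(169.47)
DR = 44.58 dB

44.58 dB


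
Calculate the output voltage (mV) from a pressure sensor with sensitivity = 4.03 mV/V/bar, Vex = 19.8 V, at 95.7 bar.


Output = sensitivity * Vex * P.
Vout = 4.03 * 19.8 * 95.7
Vout = 79.794 * 95.7
Vout = 7636.29 mV

7636.29 mV


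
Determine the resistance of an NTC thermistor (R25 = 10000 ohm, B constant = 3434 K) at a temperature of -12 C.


NTC thermistor equation: Rt = R25 * exp(B * (1/T - 1/T25)).
T in Kelvin: 261.15 K, T25 = 298.15 K
1/T - 1/T25 = 1/261.15 - 1/298.15 = 0.0004752
B * (1/T - 1/T25) = 3434 * 0.0004752 = 1.6318
Rt = 10000 * exp(1.6318) = 51132.7 ohm

51132.7 ohm


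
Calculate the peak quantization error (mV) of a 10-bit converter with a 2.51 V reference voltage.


The maximum quantization error is +/- LSB/2.
LSB = Vref / 2^n = 2.51 / 1024 = 0.00245117 V
Max error = LSB / 2 = 0.00245117 / 2 = 0.00122559 V
Max error = 1.2256 mV

1.2256 mV


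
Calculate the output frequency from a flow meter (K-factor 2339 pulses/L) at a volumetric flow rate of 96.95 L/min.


Frequency = K * Q / 60 (converting L/min to L/s).
f = 2339 * 96.95 / 60
f = 226766.05 / 60
f = 3779.43 Hz

3779.43 Hz


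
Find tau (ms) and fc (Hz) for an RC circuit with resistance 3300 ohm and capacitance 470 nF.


Time constant: tau = R * C.
tau = 3300 * 4.70e-07 = 0.001551 s
tau = 1.551 ms
Cutoff frequency: fc = 1 / (2*pi*R*C).
fc = 1 / (2*pi*0.001551) = 102.61 Hz

tau = 1.551 ms, fc = 102.61 Hz


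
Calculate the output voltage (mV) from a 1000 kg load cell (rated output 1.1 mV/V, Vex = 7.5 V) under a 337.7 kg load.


Vout = rated_output * Vex * (load / capacity).
Vout = 1.1 * 7.5 * (337.7 / 1000)
Vout = 1.1 * 7.5 * 0.3377
Vout = 2.786 mV

2.786 mV


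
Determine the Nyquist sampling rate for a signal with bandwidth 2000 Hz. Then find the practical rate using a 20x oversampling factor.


By Nyquist theorem, fs_min = 2 * fmax.
fs_min = 2 * 2000 = 4000 Hz
Practical rate = 20 * fs_min = 20 * 4000 = 80000 Hz

fs_min = 4000 Hz, fs_practical = 80000 Hz


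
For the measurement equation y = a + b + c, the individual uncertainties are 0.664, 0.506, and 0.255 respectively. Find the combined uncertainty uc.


For a sum of independent quantities, uc = sqrt(u1^2 + u2^2 + u3^2).
uc = sqrt(0.664^2 + 0.506^2 + 0.255^2)
uc = sqrt(0.440896 + 0.256036 + 0.065025)
uc = 0.8729

0.8729


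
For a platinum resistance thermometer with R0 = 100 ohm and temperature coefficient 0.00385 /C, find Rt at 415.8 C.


The RTD equation: Rt = R0 * (1 + alpha * T).
Rt = 100 * (1 + 0.00385 * 415.8)
Rt = 100 * (1 + 1.60083)
Rt = 100 * 2.60083
Rt = 260.083 ohm

260.083 ohm


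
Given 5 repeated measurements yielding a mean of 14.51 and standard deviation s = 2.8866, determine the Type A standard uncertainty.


The standard uncertainty for Type A evaluation is u = s / sqrt(n).
u = 2.8866 / sqrt(5)
u = 2.8866 / 2.2361
u = 1.2909

1.2909


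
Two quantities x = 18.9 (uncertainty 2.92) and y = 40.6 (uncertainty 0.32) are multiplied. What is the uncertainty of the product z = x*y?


For a product z = x*y, the relative uncertainty is:
uz/z = sqrt((ux/x)^2 + (uy/y)^2)
Relative uncertainties: ux/x = 2.92/18.9 = 0.154497
uy/y = 0.32/40.6 = 0.007882
z = 18.9 * 40.6 = 767.3
uz = 767.3 * sqrt(0.154497^2 + 0.007882^2) = 118.706

118.706


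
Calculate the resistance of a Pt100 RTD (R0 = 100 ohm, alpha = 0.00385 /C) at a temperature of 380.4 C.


The RTD equation: Rt = R0 * (1 + alpha * T).
Rt = 100 * (1 + 0.00385 * 380.4)
Rt = 100 * (1 + 1.46454)
Rt = 100 * 2.46454
Rt = 246.454 ohm

246.454 ohm


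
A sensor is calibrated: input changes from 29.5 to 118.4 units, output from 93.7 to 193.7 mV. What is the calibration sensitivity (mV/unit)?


Sensitivity = (y2 - y1) / (x2 - x1).
S = (193.7 - 93.7) / (118.4 - 29.5)
S = 100.0 / 88.9
S = 1.1249 mV/unit

1.1249 mV/unit


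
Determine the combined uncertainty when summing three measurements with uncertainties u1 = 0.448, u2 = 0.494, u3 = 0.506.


For a sum of independent quantities, uc = sqrt(u1^2 + u2^2 + u3^2).
uc = sqrt(0.448^2 + 0.494^2 + 0.506^2)
uc = sqrt(0.200704 + 0.244036 + 0.256036)
uc = 0.8371

0.8371


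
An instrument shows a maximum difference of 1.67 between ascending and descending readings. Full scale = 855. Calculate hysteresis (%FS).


Hysteresis = (max difference / full scale) * 100%.
H = (1.67 / 855) * 100
H = 0.195 %FS

0.195 %FS


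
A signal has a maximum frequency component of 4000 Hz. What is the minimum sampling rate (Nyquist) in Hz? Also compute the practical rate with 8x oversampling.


By Nyquist theorem, fs_min = 2 * fmax.
fs_min = 2 * 4000 = 8000 Hz
Practical rate = 8 * fs_min = 8 * 8000 = 64000 Hz

fs_min = 8000 Hz, fs_practical = 64000 Hz


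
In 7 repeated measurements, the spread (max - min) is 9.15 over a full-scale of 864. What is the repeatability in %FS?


Repeatability = (spread / full scale) * 100%.
R = (9.15 / 864) * 100
R = 1.059 %FS

1.059 %FS


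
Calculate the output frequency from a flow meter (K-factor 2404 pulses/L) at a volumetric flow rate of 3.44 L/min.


Frequency = K * Q / 60 (converting L/min to L/s).
f = 2404 * 3.44 / 60
f = 8269.76 / 60
f = 137.83 Hz

137.83 Hz


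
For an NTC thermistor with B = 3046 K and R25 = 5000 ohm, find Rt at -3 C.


NTC thermistor equation: Rt = R25 * exp(B * (1/T - 1/T25)).
T in Kelvin: 270.15 K, T25 = 298.15 K
1/T - 1/T25 = 1/270.15 - 1/298.15 = 0.00034763
B * (1/T - 1/T25) = 3046 * 0.00034763 = 1.0589
Rt = 5000 * exp(1.0589) = 14415.7 ohm

14415.7 ohm


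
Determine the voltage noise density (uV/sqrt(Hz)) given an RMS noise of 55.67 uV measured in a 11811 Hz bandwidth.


Noise spectral density = Vrms / sqrt(BW).
NSD = 55.67 / sqrt(11811)
NSD = 55.67 / 108.6784
NSD = 0.5122 uV/sqrt(Hz)

0.5122 uV/sqrt(Hz)


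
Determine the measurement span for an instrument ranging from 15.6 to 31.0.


Span = upper range - lower range.
Span = 31.0 - (15.6)
Span = 15.4

15.4


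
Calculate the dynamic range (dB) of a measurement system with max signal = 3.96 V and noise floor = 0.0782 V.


Dynamic range = 20 * log10(Vmax / Vnoise).
DR = 20 * log10(3.96 / 0.0782)
DR = 20 * log10(50.64)
DR = 34.09 dB

34.09 dB


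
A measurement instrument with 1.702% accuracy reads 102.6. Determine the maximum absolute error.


Absolute error = (accuracy% / 100) * reading.
Error = (1.702 / 100) * 102.6
Error = 0.01702 * 102.6
Error = 1.7463

1.7463


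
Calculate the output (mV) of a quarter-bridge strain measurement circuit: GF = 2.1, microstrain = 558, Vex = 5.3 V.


Quarter bridge output: Vout = (GF * epsilon * Vex) / 4.
Vout = (2.1 * 558e-6 * 5.3) / 4
Vout = 0.00621054 / 4 V
Vout = 0.00155263 V = 1.5526 mV

1.5526 mV


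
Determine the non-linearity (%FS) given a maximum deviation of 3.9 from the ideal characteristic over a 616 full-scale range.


Linearity error = (max deviation / full scale) * 100%.
Linearity = (3.9 / 616) * 100
Linearity = 0.633 %FS

0.633 %FS


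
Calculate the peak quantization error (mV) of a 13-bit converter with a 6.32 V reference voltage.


The maximum quantization error is +/- LSB/2.
LSB = Vref / 2^n = 6.32 / 8192 = 0.00077148 V
Max error = LSB / 2 = 0.00077148 / 2 = 0.00038574 V
Max error = 0.3857 mV

0.3857 mV


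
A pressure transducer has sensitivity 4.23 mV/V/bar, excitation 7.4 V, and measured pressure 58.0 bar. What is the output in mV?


Output = sensitivity * Vex * P.
Vout = 4.23 * 7.4 * 58.0
Vout = 31.302 * 58.0
Vout = 1815.52 mV

1815.52 mV


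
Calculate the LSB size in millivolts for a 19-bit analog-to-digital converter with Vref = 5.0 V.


The resolution (LSB) of an ADC is Vref / 2^n.
LSB = 5.0 / 2^19
LSB = 5.0 / 524288
LSB = 9.54e-06 V = 0.00953674 mV

0.00953674 mV


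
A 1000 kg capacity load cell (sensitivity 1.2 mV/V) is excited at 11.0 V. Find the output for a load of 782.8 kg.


Vout = rated_output * Vex * (load / capacity).
Vout = 1.2 * 11.0 * (782.8 / 1000)
Vout = 1.2 * 11.0 * 0.7828
Vout = 10.333 mV

10.333 mV


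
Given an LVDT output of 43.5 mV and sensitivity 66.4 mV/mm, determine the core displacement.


Displacement = Vout / sensitivity.
d = 43.5 / 66.4
d = 0.655 mm

0.655 mm


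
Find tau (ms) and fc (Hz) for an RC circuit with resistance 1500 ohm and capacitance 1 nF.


Time constant: tau = R * C.
tau = 1500 * 1.00e-09 = 1.5e-06 s
tau = 0.0015 ms
Cutoff frequency: fc = 1 / (2*pi*R*C).
fc = 1 / (2*pi*1.5e-06) = 106103.3 Hz

tau = 0.0015 ms, fc = 106103.3 Hz


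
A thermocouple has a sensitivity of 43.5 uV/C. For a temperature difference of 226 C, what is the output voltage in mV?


The thermocouple output V = sensitivity * dT.
V = 43.5 uV/C * 226 C
V = 9831.0 uV
V = 9.831 mV

9.831 mV


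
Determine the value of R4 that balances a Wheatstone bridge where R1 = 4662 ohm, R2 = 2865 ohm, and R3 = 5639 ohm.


At balance: R1*R4 = R2*R3, so R4 = R2*R3/R1.
R4 = 2865 * 5639 / 4662
R4 = 16155735 / 4662
R4 = 3465.41 ohm

3465.41 ohm


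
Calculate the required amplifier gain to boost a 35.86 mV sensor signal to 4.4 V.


Gain = Vout / Vin (converting to same units).
G = 4.4 V / 35.86 mV
G = 4400.0 mV / 35.86 mV
G = 122.7

122.7


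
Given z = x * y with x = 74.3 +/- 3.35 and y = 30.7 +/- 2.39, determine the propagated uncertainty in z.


For a product z = x*y, the relative uncertainty is:
uz/z = sqrt((ux/x)^2 + (uy/y)^2)
Relative uncertainties: ux/x = 3.35/74.3 = 0.045087
uy/y = 2.39/30.7 = 0.07785
z = 74.3 * 30.7 = 2281.0
uz = 2281.0 * sqrt(0.045087^2 + 0.07785^2) = 205.209

205.209


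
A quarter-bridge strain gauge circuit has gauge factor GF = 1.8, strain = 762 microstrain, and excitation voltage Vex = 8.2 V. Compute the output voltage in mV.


Quarter bridge output: Vout = (GF * epsilon * Vex) / 4.
Vout = (1.8 * 762e-6 * 8.2) / 4
Vout = 0.01124712 / 4 V
Vout = 0.00281178 V = 2.8118 mV

2.8118 mV


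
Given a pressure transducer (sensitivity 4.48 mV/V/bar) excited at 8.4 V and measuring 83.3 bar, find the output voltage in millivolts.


Output = sensitivity * Vex * P.
Vout = 4.48 * 8.4 * 83.3
Vout = 37.632 * 83.3
Vout = 3134.75 mV

3134.75 mV


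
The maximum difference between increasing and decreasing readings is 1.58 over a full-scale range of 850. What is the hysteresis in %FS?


Hysteresis = (max difference / full scale) * 100%.
H = (1.58 / 850) * 100
H = 0.186 %FS

0.186 %FS


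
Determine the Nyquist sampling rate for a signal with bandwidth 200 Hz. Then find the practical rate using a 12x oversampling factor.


By Nyquist theorem, fs_min = 2 * fmax.
fs_min = 2 * 200 = 400 Hz
Practical rate = 12 * fs_min = 12 * 400 = 4800 Hz

fs_min = 400 Hz, fs_practical = 4800 Hz


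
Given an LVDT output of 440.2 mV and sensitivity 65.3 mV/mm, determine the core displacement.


Displacement = Vout / sensitivity.
d = 440.2 / 65.3
d = 6.741 mm

6.741 mm


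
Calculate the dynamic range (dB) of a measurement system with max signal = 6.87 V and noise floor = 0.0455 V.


Dynamic range = 20 * log10(Vmax / Vnoise).
DR = 20 * log10(6.87 / 0.0455)
DR = 20 * log10(150.99)
DR = 43.58 dB

43.58 dB


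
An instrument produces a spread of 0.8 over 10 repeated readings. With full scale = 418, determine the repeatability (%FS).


Repeatability = (spread / full scale) * 100%.
R = (0.8 / 418) * 100
R = 0.191 %FS

0.191 %FS


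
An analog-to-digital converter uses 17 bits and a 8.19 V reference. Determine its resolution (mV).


The resolution (LSB) of an ADC is Vref / 2^n.
LSB = 8.19 / 2^17
LSB = 8.19 / 131072
LSB = 6.248e-05 V = 0.06248474 mV

0.06248474 mV


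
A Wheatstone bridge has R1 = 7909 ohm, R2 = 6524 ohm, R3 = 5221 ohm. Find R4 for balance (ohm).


At balance: R1*R4 = R2*R3, so R4 = R2*R3/R1.
R4 = 6524 * 5221 / 7909
R4 = 34061804 / 7909
R4 = 4306.71 ohm

4306.71 ohm


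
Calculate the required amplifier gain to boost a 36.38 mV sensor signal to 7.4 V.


Gain = Vout / Vin (converting to same units).
G = 7.4 V / 36.38 mV
G = 7400.0 mV / 36.38 mV
G = 203.41

203.41


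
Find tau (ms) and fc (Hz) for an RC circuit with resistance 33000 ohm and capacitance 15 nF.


Time constant: tau = R * C.
tau = 33000 * 1.50e-08 = 0.000495 s
tau = 0.495 ms
Cutoff frequency: fc = 1 / (2*pi*R*C).
fc = 1 / (2*pi*0.000495) = 321.53 Hz

tau = 0.495 ms, fc = 321.53 Hz


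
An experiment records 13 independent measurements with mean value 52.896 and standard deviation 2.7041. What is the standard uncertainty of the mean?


The standard uncertainty for Type A evaluation is u = s / sqrt(n).
u = 2.7041 / sqrt(13)
u = 2.7041 / 3.6056
u = 0.75

0.75


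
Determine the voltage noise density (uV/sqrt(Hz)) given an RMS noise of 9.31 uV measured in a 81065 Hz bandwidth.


Noise spectral density = Vrms / sqrt(BW).
NSD = 9.31 / sqrt(81065)
NSD = 9.31 / 284.7192
NSD = 0.0327 uV/sqrt(Hz)

0.0327 uV/sqrt(Hz)


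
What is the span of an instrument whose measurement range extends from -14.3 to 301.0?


Span = upper range - lower range.
Span = 301.0 - (-14.3)
Span = 315.3

315.3


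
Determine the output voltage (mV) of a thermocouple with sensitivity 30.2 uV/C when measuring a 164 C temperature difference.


The thermocouple output V = sensitivity * dT.
V = 30.2 uV/C * 164 C
V = 4952.8 uV
V = 4.953 mV

4.953 mV


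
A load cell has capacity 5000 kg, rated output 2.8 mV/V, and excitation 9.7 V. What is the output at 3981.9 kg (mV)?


Vout = rated_output * Vex * (load / capacity).
Vout = 2.8 * 9.7 * (3981.9 / 5000)
Vout = 2.8 * 9.7 * 0.79638
Vout = 21.63 mV

21.63 mV


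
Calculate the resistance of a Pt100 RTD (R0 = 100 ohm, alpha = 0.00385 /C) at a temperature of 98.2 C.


The RTD equation: Rt = R0 * (1 + alpha * T).
Rt = 100 * (1 + 0.00385 * 98.2)
Rt = 100 * (1 + 0.37807)
Rt = 100 * 1.37807
Rt = 137.807 ohm

137.807 ohm


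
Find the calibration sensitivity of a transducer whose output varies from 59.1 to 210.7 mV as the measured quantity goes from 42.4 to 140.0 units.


Sensitivity = (y2 - y1) / (x2 - x1).
S = (210.7 - 59.1) / (140.0 - 42.4)
S = 151.6 / 97.6
S = 1.5533 mV/unit

1.5533 mV/unit


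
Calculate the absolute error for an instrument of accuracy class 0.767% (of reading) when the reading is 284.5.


Absolute error = (accuracy% / 100) * reading.
Error = (0.767 / 100) * 284.5
Error = 0.00767 * 284.5
Error = 2.1821

2.1821


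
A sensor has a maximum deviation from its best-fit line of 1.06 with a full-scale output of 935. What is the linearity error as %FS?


Linearity error = (max deviation / full scale) * 100%.
Linearity = (1.06 / 935) * 100
Linearity = 0.113 %FS

0.113 %FS


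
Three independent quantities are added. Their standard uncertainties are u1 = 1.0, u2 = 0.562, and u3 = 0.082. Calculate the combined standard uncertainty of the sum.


For a sum of independent quantities, uc = sqrt(u1^2 + u2^2 + u3^2).
uc = sqrt(1.0^2 + 0.562^2 + 0.082^2)
uc = sqrt(1.0 + 0.315844 + 0.006724)
uc = 1.15

1.15


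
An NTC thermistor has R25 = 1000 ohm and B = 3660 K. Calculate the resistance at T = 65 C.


NTC thermistor equation: Rt = R25 * exp(B * (1/T - 1/T25)).
T in Kelvin: 338.15 K, T25 = 298.15 K
1/T - 1/T25 = 1/338.15 - 1/298.15 = -0.00039675
B * (1/T - 1/T25) = 3660 * -0.00039675 = -1.4521
Rt = 1000 * exp(-1.4521) = 234.1 ohm

234.1 ohm


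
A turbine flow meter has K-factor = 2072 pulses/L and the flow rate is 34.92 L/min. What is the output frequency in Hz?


Frequency = K * Q / 60 (converting L/min to L/s).
f = 2072 * 34.92 / 60
f = 72354.24 / 60
f = 1205.9 Hz

1205.9 Hz


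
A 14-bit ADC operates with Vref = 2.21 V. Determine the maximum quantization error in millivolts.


The maximum quantization error is +/- LSB/2.
LSB = Vref / 2^n = 2.21 / 16384 = 0.00013489 V
Max error = LSB / 2 = 0.00013489 / 2 = 6.744e-05 V
Max error = 0.0674 mV

0.0674 mV


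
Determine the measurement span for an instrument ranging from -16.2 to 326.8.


Span = upper range - lower range.
Span = 326.8 - (-16.2)
Span = 343.0

343.0


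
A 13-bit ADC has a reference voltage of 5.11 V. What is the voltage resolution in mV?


The resolution (LSB) of an ADC is Vref / 2^n.
LSB = 5.11 / 2^13
LSB = 5.11 / 8192
LSB = 0.00062378 V = 0.6237793 mV

0.6237793 mV


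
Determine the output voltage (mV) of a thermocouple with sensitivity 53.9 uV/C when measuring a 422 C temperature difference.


The thermocouple output V = sensitivity * dT.
V = 53.9 uV/C * 422 C
V = 22745.8 uV
V = 22.746 mV

22.746 mV


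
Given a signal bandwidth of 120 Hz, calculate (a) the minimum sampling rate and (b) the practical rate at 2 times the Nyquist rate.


By Nyquist theorem, fs_min = 2 * fmax.
fs_min = 2 * 120 = 240 Hz
Practical rate = 2 * fs_min = 2 * 240 = 480 Hz

fs_min = 240 Hz, fs_practical = 480 Hz


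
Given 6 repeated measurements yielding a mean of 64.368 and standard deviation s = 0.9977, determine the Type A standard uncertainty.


The standard uncertainty for Type A evaluation is u = s / sqrt(n).
u = 0.9977 / sqrt(6)
u = 0.9977 / 2.4495
u = 0.4073

0.4073


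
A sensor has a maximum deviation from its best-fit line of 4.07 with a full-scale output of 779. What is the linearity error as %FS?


Linearity error = (max deviation / full scale) * 100%.
Linearity = (4.07 / 779) * 100
Linearity = 0.522 %FS

0.522 %FS


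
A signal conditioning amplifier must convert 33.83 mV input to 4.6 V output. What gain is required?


Gain = Vout / Vin (converting to same units).
G = 4.6 V / 33.83 mV
G = 4600.0 mV / 33.83 mV
G = 135.97

135.97


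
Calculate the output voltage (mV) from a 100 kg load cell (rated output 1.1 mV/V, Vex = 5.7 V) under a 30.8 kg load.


Vout = rated_output * Vex * (load / capacity).
Vout = 1.1 * 5.7 * (30.8 / 100)
Vout = 1.1 * 5.7 * 0.308
Vout = 1.931 mV

1.931 mV


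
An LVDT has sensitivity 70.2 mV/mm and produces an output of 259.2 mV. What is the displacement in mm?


Displacement = Vout / sensitivity.
d = 259.2 / 70.2
d = 3.692 mm

3.692 mm


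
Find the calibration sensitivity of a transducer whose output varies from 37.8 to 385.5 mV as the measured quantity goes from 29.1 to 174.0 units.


Sensitivity = (y2 - y1) / (x2 - x1).
S = (385.5 - 37.8) / (174.0 - 29.1)
S = 347.7 / 144.9
S = 2.3996 mV/unit

2.3996 mV/unit


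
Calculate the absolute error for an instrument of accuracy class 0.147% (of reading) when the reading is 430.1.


Absolute error = (accuracy% / 100) * reading.
Error = (0.147 / 100) * 430.1
Error = 0.00147 * 430.1
Error = 0.6322

0.6322


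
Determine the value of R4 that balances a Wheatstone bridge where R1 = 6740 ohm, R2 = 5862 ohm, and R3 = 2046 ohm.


At balance: R1*R4 = R2*R3, so R4 = R2*R3/R1.
R4 = 5862 * 2046 / 6740
R4 = 11993652 / 6740
R4 = 1779.47 ohm

1779.47 ohm


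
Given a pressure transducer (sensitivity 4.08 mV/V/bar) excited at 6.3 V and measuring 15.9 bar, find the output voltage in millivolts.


Output = sensitivity * Vex * P.
Vout = 4.08 * 6.3 * 15.9
Vout = 25.704 * 15.9
Vout = 408.69 mV

408.69 mV


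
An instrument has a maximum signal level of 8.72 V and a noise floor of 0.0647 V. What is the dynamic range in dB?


Dynamic range = 20 * log10(Vmax / Vnoise).
DR = 20 * log10(8.72 / 0.0647)
DR = 20 * log10(134.78)
DR = 42.59 dB

42.59 dB


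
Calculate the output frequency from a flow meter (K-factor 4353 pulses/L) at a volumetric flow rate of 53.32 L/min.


Frequency = K * Q / 60 (converting L/min to L/s).
f = 4353 * 53.32 / 60
f = 232101.96 / 60
f = 3868.37 Hz

3868.37 Hz


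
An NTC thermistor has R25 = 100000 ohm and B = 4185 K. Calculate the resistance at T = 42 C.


NTC thermistor equation: Rt = R25 * exp(B * (1/T - 1/T25)).
T in Kelvin: 315.15 K, T25 = 298.15 K
1/T - 1/T25 = 1/315.15 - 1/298.15 = -0.00018092
B * (1/T - 1/T25) = 4185 * -0.00018092 = -0.7572
Rt = 100000 * exp(-0.7572) = 46899.3 ohm

46899.3 ohm


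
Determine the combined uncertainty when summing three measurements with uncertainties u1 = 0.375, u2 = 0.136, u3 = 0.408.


For a sum of independent quantities, uc = sqrt(u1^2 + u2^2 + u3^2).
uc = sqrt(0.375^2 + 0.136^2 + 0.408^2)
uc = sqrt(0.140625 + 0.018496 + 0.166464)
uc = 0.5706

0.5706


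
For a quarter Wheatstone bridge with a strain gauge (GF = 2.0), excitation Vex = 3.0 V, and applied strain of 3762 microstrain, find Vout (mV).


Quarter bridge output: Vout = (GF * epsilon * Vex) / 4.
Vout = (2.0 * 3762e-6 * 3.0) / 4
Vout = 0.022572 / 4 V
Vout = 0.005643 V = 5.643 mV

5.643 mV


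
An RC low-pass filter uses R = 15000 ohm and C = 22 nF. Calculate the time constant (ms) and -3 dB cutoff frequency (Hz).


Time constant: tau = R * C.
tau = 15000 * 2.20e-08 = 0.00033 s
tau = 0.33 ms
Cutoff frequency: fc = 1 / (2*pi*R*C).
fc = 1 / (2*pi*0.00033) = 482.29 Hz

tau = 0.33 ms, fc = 482.29 Hz


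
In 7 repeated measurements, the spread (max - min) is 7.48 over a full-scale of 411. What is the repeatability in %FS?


Repeatability = (spread / full scale) * 100%.
R = (7.48 / 411) * 100
R = 1.82 %FS

1.82 %FS


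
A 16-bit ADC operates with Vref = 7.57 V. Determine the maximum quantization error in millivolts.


The maximum quantization error is +/- LSB/2.
LSB = Vref / 2^n = 7.57 / 65536 = 0.00011551 V
Max error = LSB / 2 = 0.00011551 / 2 = 5.775e-05 V
Max error = 0.0578 mV

0.0578 mV


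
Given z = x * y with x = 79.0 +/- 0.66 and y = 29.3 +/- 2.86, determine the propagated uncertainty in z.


For a product z = x*y, the relative uncertainty is:
uz/z = sqrt((ux/x)^2 + (uy/y)^2)
Relative uncertainties: ux/x = 0.66/79.0 = 0.008354
uy/y = 2.86/29.3 = 0.097611
z = 79.0 * 29.3 = 2314.7
uz = 2314.7 * sqrt(0.008354^2 + 0.097611^2) = 226.766

226.766


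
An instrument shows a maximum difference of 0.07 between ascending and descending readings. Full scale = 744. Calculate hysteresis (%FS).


Hysteresis = (max difference / full scale) * 100%.
H = (0.07 / 744) * 100
H = 0.009 %FS

0.009 %FS


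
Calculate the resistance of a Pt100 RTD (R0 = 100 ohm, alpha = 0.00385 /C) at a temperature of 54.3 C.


The RTD equation: Rt = R0 * (1 + alpha * T).
Rt = 100 * (1 + 0.00385 * 54.3)
Rt = 100 * (1 + 0.209055)
Rt = 100 * 1.209055
Rt = 120.906 ohm

120.906 ohm


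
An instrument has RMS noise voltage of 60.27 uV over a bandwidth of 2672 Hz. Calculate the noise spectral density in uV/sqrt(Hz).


Noise spectral density = Vrms / sqrt(BW).
NSD = 60.27 / sqrt(2672)
NSD = 60.27 / 51.6914
NSD = 1.166 uV/sqrt(Hz)

1.166 uV/sqrt(Hz)


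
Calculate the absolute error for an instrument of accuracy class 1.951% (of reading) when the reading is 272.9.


Absolute error = (accuracy% / 100) * reading.
Error = (1.951 / 100) * 272.9
Error = 0.01951 * 272.9
Error = 5.3243

5.3243


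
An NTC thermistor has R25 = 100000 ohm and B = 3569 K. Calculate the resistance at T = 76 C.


NTC thermistor equation: Rt = R25 * exp(B * (1/T - 1/T25)).
T in Kelvin: 349.15 K, T25 = 298.15 K
1/T - 1/T25 = 1/349.15 - 1/298.15 = -0.00048992
B * (1/T - 1/T25) = 3569 * -0.00048992 = -1.7485
Rt = 100000 * exp(-1.7485) = 17403.2 ohm

17403.2 ohm


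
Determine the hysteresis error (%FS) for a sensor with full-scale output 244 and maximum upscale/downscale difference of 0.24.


Hysteresis = (max difference / full scale) * 100%.
H = (0.24 / 244) * 100
H = 0.098 %FS

0.098 %FS


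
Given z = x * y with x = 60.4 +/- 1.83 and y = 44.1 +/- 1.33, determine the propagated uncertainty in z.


For a product z = x*y, the relative uncertainty is:
uz/z = sqrt((ux/x)^2 + (uy/y)^2)
Relative uncertainties: ux/x = 1.83/60.4 = 0.030298
uy/y = 1.33/44.1 = 0.030159
z = 60.4 * 44.1 = 2663.6
uz = 2663.6 * sqrt(0.030298^2 + 0.030159^2) = 113.869

113.869


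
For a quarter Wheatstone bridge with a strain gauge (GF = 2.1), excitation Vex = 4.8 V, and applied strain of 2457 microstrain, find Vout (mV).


Quarter bridge output: Vout = (GF * epsilon * Vex) / 4.
Vout = (2.1 * 2457e-6 * 4.8) / 4
Vout = 0.02476656 / 4 V
Vout = 0.00619164 V = 6.1916 mV

6.1916 mV


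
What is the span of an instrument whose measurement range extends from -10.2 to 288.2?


Span = upper range - lower range.
Span = 288.2 - (-10.2)
Span = 298.4

298.4


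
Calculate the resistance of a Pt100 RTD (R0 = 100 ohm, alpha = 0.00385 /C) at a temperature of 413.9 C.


The RTD equation: Rt = R0 * (1 + alpha * T).
Rt = 100 * (1 + 0.00385 * 413.9)
Rt = 100 * (1 + 1.593515)
Rt = 100 * 2.593515
Rt = 259.351 ohm

259.351 ohm


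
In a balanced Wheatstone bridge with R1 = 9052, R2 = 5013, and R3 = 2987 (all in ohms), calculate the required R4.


At balance: R1*R4 = R2*R3, so R4 = R2*R3/R1.
R4 = 5013 * 2987 / 9052
R4 = 14973831 / 9052
R4 = 1654.2 ohm

1654.2 ohm


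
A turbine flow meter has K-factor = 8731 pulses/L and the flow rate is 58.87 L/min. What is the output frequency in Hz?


Frequency = K * Q / 60 (converting L/min to L/s).
f = 8731 * 58.87 / 60
f = 513993.97 / 60
f = 8566.57 Hz

8566.57 Hz


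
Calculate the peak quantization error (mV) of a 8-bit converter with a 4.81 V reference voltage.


The maximum quantization error is +/- LSB/2.
LSB = Vref / 2^n = 4.81 / 256 = 0.01878906 V
Max error = LSB / 2 = 0.01878906 / 2 = 0.00939453 V
Max error = 9.3945 mV

9.3945 mV


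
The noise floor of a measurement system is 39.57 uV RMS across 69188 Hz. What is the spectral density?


Noise spectral density = Vrms / sqrt(BW).
NSD = 39.57 / sqrt(69188)
NSD = 39.57 / 263.0361
NSD = 0.1504 uV/sqrt(Hz)

0.1504 uV/sqrt(Hz)


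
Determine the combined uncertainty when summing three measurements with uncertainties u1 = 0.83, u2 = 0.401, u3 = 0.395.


For a sum of independent quantities, uc = sqrt(u1^2 + u2^2 + u3^2).
uc = sqrt(0.83^2 + 0.401^2 + 0.395^2)
uc = sqrt(0.6889 + 0.160801 + 0.156025)
uc = 1.0029

1.0029


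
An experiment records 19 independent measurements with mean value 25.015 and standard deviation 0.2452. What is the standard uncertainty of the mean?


The standard uncertainty for Type A evaluation is u = s / sqrt(n).
u = 0.2452 / sqrt(19)
u = 0.2452 / 4.3589
u = 0.0563

0.0563


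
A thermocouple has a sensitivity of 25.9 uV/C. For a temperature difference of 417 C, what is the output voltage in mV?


The thermocouple output V = sensitivity * dT.
V = 25.9 uV/C * 417 C
V = 10800.3 uV
V = 10.8 mV

10.8 mV


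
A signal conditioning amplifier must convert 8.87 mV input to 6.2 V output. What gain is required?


Gain = Vout / Vin (converting to same units).
G = 6.2 V / 8.87 mV
G = 6200.0 mV / 8.87 mV
G = 698.99

698.99


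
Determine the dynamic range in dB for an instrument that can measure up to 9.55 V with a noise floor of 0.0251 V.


Dynamic range = 20 * log10(Vmax / Vnoise).
DR = 20 * log10(9.55 / 0.0251)
DR = 20 * log10(380.48)
DR = 51.61 dB

51.61 dB


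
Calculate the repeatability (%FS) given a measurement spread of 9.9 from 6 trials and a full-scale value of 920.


Repeatability = (spread / full scale) * 100%.
R = (9.9 / 920) * 100
R = 1.076 %FS

1.076 %FS


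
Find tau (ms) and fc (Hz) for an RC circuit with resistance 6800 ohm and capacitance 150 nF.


Time constant: tau = R * C.
tau = 6800 * 1.50e-07 = 0.00102 s
tau = 1.02 ms
Cutoff frequency: fc = 1 / (2*pi*R*C).
fc = 1 / (2*pi*0.00102) = 156.03 Hz

tau = 1.02 ms, fc = 156.03 Hz


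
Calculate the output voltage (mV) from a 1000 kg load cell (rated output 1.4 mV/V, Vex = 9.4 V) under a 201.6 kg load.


Vout = rated_output * Vex * (load / capacity).
Vout = 1.4 * 9.4 * (201.6 / 1000)
Vout = 1.4 * 9.4 * 0.2016
Vout = 2.653 mV

2.653 mV


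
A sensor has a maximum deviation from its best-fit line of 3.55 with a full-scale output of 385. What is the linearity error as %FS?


Linearity error = (max deviation / full scale) * 100%.
Linearity = (3.55 / 385) * 100
Linearity = 0.922 %FS

0.922 %FS


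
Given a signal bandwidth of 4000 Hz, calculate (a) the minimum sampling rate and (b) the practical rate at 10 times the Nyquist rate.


By Nyquist theorem, fs_min = 2 * fmax.
fs_min = 2 * 4000 = 8000 Hz
Practical rate = 10 * fs_min = 10 * 8000 = 80000 Hz

fs_min = 8000 Hz, fs_practical = 80000 Hz


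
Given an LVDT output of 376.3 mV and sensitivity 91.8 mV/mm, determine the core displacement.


Displacement = Vout / sensitivity.
d = 376.3 / 91.8
d = 4.099 mm

4.099 mm


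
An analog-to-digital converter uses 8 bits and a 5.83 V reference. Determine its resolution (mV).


The resolution (LSB) of an ADC is Vref / 2^n.
LSB = 5.83 / 2^8
LSB = 5.83 / 256
LSB = 0.02277344 V = 22.7734375 mV

22.7734375 mV


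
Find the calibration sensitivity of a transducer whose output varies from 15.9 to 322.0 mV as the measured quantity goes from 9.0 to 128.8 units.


Sensitivity = (y2 - y1) / (x2 - x1).
S = (322.0 - 15.9) / (128.8 - 9.0)
S = 306.1 / 119.8
S = 2.5551 mV/unit

2.5551 mV/unit


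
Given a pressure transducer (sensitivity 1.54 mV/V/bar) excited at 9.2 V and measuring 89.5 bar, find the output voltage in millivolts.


Output = sensitivity * Vex * P.
Vout = 1.54 * 9.2 * 89.5
Vout = 14.168 * 89.5
Vout = 1268.04 mV

1268.04 mV


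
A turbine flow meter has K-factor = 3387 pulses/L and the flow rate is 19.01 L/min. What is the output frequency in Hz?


Frequency = K * Q / 60 (converting L/min to L/s).
f = 3387 * 19.01 / 60
f = 64386.87 / 60
f = 1073.11 Hz

1073.11 Hz


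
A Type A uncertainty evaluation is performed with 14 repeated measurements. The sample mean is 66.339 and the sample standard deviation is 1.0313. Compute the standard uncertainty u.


The standard uncertainty for Type A evaluation is u = s / sqrt(n).
u = 1.0313 / sqrt(14)
u = 1.0313 / 3.7417
u = 0.2756

0.2756


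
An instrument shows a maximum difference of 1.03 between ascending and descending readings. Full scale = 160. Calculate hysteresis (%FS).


Hysteresis = (max difference / full scale) * 100%.
H = (1.03 / 160) * 100
H = 0.644 %FS

0.644 %FS


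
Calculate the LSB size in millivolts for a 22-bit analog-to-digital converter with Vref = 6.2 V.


The resolution (LSB) of an ADC is Vref / 2^n.
LSB = 6.2 / 2^22
LSB = 6.2 / 4194304
LSB = 1.48e-06 V = 0.0014782 mV

0.0014782 mV


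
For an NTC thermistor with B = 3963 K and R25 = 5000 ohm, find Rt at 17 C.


NTC thermistor equation: Rt = R25 * exp(B * (1/T - 1/T25)).
T in Kelvin: 290.15 K, T25 = 298.15 K
1/T - 1/T25 = 1/290.15 - 1/298.15 = 9.248e-05
B * (1/T - 1/T25) = 3963 * 9.248e-05 = 0.3665
Rt = 5000 * exp(0.3665) = 7213.3 ohm

7213.3 ohm


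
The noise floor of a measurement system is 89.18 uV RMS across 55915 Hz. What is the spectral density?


Noise spectral density = Vrms / sqrt(BW).
NSD = 89.18 / sqrt(55915)
NSD = 89.18 / 236.4635
NSD = 0.3771 uV/sqrt(Hz)

0.3771 uV/sqrt(Hz)


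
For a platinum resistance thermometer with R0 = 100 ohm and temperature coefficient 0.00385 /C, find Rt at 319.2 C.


The RTD equation: Rt = R0 * (1 + alpha * T).
Rt = 100 * (1 + 0.00385 * 319.2)
Rt = 100 * (1 + 1.22892)
Rt = 100 * 2.22892
Rt = 222.892 ohm

222.892 ohm


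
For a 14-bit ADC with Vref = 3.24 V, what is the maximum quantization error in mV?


The maximum quantization error is +/- LSB/2.
LSB = Vref / 2^n = 3.24 / 16384 = 0.00019775 V
Max error = LSB / 2 = 0.00019775 / 2 = 9.888e-05 V
Max error = 0.0989 mV

0.0989 mV


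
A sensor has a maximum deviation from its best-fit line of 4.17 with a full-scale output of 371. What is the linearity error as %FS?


Linearity error = (max deviation / full scale) * 100%.
Linearity = (4.17 / 371) * 100
Linearity = 1.124 %FS

1.124 %FS


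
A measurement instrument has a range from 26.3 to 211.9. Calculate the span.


Span = upper range - lower range.
Span = 211.9 - (26.3)
Span = 185.6

185.6


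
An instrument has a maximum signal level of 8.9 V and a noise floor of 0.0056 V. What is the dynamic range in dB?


Dynamic range = 20 * log10(Vmax / Vnoise).
DR = 20 * log10(8.9 / 0.0056)
DR = 20 * log10(1589.29)
DR = 64.02 dB

64.02 dB


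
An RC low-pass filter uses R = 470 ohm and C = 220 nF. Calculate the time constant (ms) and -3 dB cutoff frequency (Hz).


Time constant: tau = R * C.
tau = 470 * 2.20e-07 = 0.0001034 s
tau = 0.1034 ms
Cutoff frequency: fc = 1 / (2*pi*R*C).
fc = 1 / (2*pi*0.0001034) = 1539.22 Hz

tau = 0.1034 ms, fc = 1539.22 Hz


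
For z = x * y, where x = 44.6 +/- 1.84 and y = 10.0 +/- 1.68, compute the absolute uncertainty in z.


For a product z = x*y, the relative uncertainty is:
uz/z = sqrt((ux/x)^2 + (uy/y)^2)
Relative uncertainties: ux/x = 1.84/44.6 = 0.041256
uy/y = 1.68/10.0 = 0.168
z = 44.6 * 10.0 = 446.0
uz = 446.0 * sqrt(0.041256^2 + 0.168^2) = 77.154

77.154


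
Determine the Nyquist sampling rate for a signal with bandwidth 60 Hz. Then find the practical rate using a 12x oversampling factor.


By Nyquist theorem, fs_min = 2 * fmax.
fs_min = 2 * 60 = 120 Hz
Practical rate = 12 * fs_min = 12 * 120 = 1440 Hz

fs_min = 120 Hz, fs_practical = 1440 Hz


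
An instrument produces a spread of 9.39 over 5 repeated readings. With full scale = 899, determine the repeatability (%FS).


Repeatability = (spread / full scale) * 100%.
R = (9.39 / 899) * 100
R = 1.044 %FS

1.044 %FS


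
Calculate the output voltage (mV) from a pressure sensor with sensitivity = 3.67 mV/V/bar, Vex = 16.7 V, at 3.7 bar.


Output = sensitivity * Vex * P.
Vout = 3.67 * 16.7 * 3.7
Vout = 61.289 * 3.7
Vout = 226.77 mV

226.77 mV


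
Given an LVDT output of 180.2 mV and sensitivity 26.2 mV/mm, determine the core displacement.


Displacement = Vout / sensitivity.
d = 180.2 / 26.2
d = 6.878 mm

6.878 mm


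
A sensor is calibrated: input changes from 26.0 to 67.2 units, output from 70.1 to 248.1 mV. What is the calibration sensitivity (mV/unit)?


Sensitivity = (y2 - y1) / (x2 - x1).
S = (248.1 - 70.1) / (67.2 - 26.0)
S = 178.0 / 41.2
S = 4.3204 mV/unit

4.3204 mV/unit


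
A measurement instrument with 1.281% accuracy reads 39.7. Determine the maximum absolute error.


Absolute error = (accuracy% / 100) * reading.
Error = (1.281 / 100) * 39.7
Error = 0.01281 * 39.7
Error = 0.5086

0.5086


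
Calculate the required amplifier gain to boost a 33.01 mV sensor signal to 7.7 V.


Gain = Vout / Vin (converting to same units).
G = 7.7 V / 33.01 mV
G = 7700.0 mV / 33.01 mV
G = 233.26

233.26


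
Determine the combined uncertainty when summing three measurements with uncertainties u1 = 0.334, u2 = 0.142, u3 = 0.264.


For a sum of independent quantities, uc = sqrt(u1^2 + u2^2 + u3^2).
uc = sqrt(0.334^2 + 0.142^2 + 0.264^2)
uc = sqrt(0.111556 + 0.020164 + 0.069696)
uc = 0.4488

0.4488


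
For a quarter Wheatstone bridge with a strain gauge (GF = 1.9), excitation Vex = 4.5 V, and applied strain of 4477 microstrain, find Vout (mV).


Quarter bridge output: Vout = (GF * epsilon * Vex) / 4.
Vout = (1.9 * 4477e-6 * 4.5) / 4
Vout = 0.03827835 / 4 V
Vout = 0.00956959 V = 9.5696 mV

9.5696 mV


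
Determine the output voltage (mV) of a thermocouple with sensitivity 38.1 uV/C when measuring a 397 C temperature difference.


The thermocouple output V = sensitivity * dT.
V = 38.1 uV/C * 397 C
V = 15125.7 uV
V = 15.126 mV

15.126 mV


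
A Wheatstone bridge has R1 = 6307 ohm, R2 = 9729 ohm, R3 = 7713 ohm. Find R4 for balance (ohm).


At balance: R1*R4 = R2*R3, so R4 = R2*R3/R1.
R4 = 9729 * 7713 / 6307
R4 = 75039777 / 6307
R4 = 11897.86 ohm

11897.86 ohm


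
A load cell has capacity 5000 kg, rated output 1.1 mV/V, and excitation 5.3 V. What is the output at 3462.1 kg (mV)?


Vout = rated_output * Vex * (load / capacity).
Vout = 1.1 * 5.3 * (3462.1 / 5000)
Vout = 1.1 * 5.3 * 0.69242
Vout = 4.037 mV

4.037 mV


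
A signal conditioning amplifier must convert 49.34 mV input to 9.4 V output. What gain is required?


Gain = Vout / Vin (converting to same units).
G = 9.4 V / 49.34 mV
G = 9400.0 mV / 49.34 mV
G = 190.51

190.51


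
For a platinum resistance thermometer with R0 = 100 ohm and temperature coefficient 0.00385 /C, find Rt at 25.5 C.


The RTD equation: Rt = R0 * (1 + alpha * T).
Rt = 100 * (1 + 0.00385 * 25.5)
Rt = 100 * (1 + 0.098175)
Rt = 100 * 1.098175
Rt = 109.817 ohm

109.817 ohm


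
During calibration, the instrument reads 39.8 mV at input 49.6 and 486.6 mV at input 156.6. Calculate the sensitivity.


Sensitivity = (y2 - y1) / (x2 - x1).
S = (486.6 - 39.8) / (156.6 - 49.6)
S = 446.8 / 107.0
S = 4.1757 mV/unit

4.1757 mV/unit
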